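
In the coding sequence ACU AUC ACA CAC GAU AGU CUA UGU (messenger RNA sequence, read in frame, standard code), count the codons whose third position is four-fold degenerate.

3

Codon 1 ACU (Thr): third position 4-fold.
Codon 2 AUC (Ile): third position 3-fold.
Codon 3 ACA (Thr): third position 4-fold.
Codon 4 CAC (His): third position 2-fold.
Codon 5 GAU (Asp): third position 2-fold.
Codon 6 AGU (Ser): third position 2-fold.
Codon 7 CUA (Leu): third position 4-fold.
Codon 8 UGU (Cys): third position 2-fold.
Four-fold degenerate third positions: 3.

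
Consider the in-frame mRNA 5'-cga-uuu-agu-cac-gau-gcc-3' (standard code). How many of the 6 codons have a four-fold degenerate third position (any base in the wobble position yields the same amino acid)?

2

Codon 1 CGA (Arg): third position 4-fold.
Codon 2 UUU (Phe): third position 2-fold.
Codon 3 AGU (Ser): third position 2-fold.
Codon 4 CAC (His): third position 2-fold.
Codon 5 GAU (Asp): third position 2-fold.
Codon 6 GCC (Ala): third position 4-fold.
Four-fold degenerate third positions: 2.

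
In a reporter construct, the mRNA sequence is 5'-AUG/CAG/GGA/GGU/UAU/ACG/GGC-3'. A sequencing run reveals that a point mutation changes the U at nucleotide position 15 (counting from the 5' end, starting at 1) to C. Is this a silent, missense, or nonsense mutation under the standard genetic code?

Position 15 falls in codon 5: UAU → Tyr.
After the substitution the codon is UAC → Tyr.
Both encode Tyr, so the change is synonymous.

silent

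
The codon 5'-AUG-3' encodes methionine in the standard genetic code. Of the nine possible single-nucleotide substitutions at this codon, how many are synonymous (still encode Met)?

0

Position 1: none → 0 synonymous.
Position 2: none → 0 synonymous.
Position 3: none → 0 synonymous.
Total: 0 + 0 + 0 = 0.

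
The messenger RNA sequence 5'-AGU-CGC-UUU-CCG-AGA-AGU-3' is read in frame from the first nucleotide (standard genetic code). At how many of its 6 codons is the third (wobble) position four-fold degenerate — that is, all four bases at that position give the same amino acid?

Codon 1 AGU (Ser): third position 2-fold.
Codon 2 CGC (Arg): third position 4-fold.
Codon 3 UUU (Phe): third position 2-fold.
Codon 4 CCG (Pro): third position 4-fold.
Codon 5 AGA (Arg): third position 2-fold.
Codon 6 AGU (Ser): third position 2-fold.
Four-fold degenerate third positions: 2.

2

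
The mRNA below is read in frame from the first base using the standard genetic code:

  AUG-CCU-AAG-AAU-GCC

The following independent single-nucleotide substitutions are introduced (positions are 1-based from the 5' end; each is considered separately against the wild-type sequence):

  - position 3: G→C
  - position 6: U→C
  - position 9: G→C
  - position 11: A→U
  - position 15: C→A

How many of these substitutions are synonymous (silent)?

Codon 1: AUG (Met) → AUC (Ile) — missense.
Codon 2: CCU (Pro) → CCC (Pro) — synonymous.
Codon 3: AAG (Lys) → AAC (Asn) — missense.
Codon 4: AAU (Asn) → AUU (Ile) — missense.
Codon 5: GCC (Ala) → GCA (Ala) — synonymous.
Synonymous: 2 of 5.

2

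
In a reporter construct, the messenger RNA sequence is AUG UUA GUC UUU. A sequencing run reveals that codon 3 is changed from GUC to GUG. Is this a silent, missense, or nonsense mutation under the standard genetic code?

silent

Position 9 falls in codon 3: GUC → Val.
After the substitution the codon is GUG → Val.
Both encode Val, so the change is synonymous.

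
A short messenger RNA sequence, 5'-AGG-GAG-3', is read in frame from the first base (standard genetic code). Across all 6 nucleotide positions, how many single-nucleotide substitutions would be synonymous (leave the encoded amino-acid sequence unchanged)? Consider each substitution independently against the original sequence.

3

Codon 1 (AGG, Arg): 2 synonymous substitutions.
Codon 2 (GAG, Glu): 1 synonymous substitution.
Total: 2 + 1 = 3.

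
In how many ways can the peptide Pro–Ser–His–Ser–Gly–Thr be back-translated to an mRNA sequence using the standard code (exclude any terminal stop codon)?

Pro: 4 codons.
Ser: 6 codons.
His: 2 codons.
Ser: 6 codons.
Gly: 4 codons.
Thr: 4 codons.
4 × 6 × 2 × 6 × 4 × 4 = 4608.

4608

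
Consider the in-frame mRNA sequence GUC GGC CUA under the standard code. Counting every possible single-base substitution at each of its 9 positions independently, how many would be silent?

Codon 1 (GUC, Val): 3 synonymous substitutions.
Codon 2 (GGC, Gly): 3 synonymous substitutions.
Codon 3 (CUA, Leu): 4 synonymous substitutions.
Total: 3 + 3 + 4 = 10.

10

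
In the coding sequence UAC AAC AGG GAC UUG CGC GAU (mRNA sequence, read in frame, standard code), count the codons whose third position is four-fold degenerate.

1

Codon 1 UAC (Tyr): third position 2-fold.
Codon 2 AAC (Asn): third position 2-fold.
Codon 3 AGG (Arg): third position 2-fold.
Codon 4 GAC (Asp): third position 2-fold.
Codon 5 UUG (Leu): third position 2-fold.
Codon 6 CGC (Arg): third position 4-fold.
Codon 7 GAU (Asp): third position 2-fold.
Four-fold degenerate third positions: 1.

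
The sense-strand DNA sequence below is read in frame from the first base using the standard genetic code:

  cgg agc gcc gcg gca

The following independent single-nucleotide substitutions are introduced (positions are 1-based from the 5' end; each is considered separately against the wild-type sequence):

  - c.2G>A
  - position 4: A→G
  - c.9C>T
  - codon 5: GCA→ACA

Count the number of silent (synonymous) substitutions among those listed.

Codon 1: CGG (Arg) → CAG (Gln) — missense.
Codon 2: AGC (Ser) → GGC (Gly) — missense.
Codon 3: GCC (Ala) → GCT (Ala) — synonymous.
Codon 5: GCA (Ala) → ACA (Thr) — missense.
Synonymous: 1 of 4.

1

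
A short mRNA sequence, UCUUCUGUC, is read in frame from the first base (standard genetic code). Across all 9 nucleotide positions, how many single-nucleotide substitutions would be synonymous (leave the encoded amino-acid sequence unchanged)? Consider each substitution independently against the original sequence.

Codon 1 (UCU, Ser): 3 synonymous substitutions.
Codon 2 (UCU, Ser): 3 synonymous substitutions.
Codon 3 (GUC, Val): 3 synonymous substitutions.
Total: 3 + 3 + 3 = 9.

9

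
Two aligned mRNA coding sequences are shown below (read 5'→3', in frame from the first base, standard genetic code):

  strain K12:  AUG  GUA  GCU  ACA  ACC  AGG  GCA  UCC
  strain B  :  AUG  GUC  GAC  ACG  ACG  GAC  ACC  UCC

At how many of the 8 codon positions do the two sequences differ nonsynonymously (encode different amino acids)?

Codon 1: AUG Met / AUG Met — identical.
Codon 2: GUA Val / GUC Val — synonymous.
Codon 3: GCU Ala / GAC Asp — nonsynonymous.
Codon 4: ACA Thr / ACG Thr — synonymous.
Codon 5: ACC Thr / ACG Thr — synonymous.
Codon 6: AGG Arg / GAC Asp — nonsynonymous.
Codon 7: GCA Ala / ACC Thr — nonsynonymous.
Codon 8: UCC Ser / UCC Ser — identical.
Nonsynonymous differences: 3.

3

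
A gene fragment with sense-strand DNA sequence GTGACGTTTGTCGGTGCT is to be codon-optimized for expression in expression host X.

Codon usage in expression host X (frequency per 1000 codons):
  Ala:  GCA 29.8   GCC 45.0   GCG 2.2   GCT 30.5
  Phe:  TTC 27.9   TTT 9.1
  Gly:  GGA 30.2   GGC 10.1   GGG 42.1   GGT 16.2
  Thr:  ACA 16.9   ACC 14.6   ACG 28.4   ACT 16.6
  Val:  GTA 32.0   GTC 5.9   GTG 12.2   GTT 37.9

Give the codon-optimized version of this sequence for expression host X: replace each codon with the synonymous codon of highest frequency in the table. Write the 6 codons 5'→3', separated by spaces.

GTT ACG TTC GTT GGG GCC

Codon 1 (Val): best is GTT at 37.9.
Codon 2 (Thr): best is ACG at 28.4.
Codon 3 (Phe): best is TTC at 27.9.
Codon 4 (Val): best is GTT at 37.9.
Codon 5 (Gly): best is GGG at 42.1.
Codon 6 (Ala): best is GCC at 45.0.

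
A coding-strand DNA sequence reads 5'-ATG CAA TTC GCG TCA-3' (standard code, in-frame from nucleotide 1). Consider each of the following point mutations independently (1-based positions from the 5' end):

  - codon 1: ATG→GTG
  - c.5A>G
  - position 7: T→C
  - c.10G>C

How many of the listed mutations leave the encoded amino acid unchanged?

Codon 1: ATG (Met) → GTG (Val) — missense.
Codon 2: CAA (Gln) → CGA (Arg) — missense.
Codon 3: TTC (Phe) → CTC (Leu) — missense.
Codon 4: GCG (Ala) → CCG (Pro) — missense.
Synonymous: 0 of 4.

0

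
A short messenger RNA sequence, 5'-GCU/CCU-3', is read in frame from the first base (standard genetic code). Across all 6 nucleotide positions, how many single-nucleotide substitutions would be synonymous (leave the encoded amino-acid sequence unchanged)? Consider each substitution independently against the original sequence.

6

Codon 1 (GCU, Ala): 3 synonymous substitutions.
Codon 2 (CCU, Pro): 3 synonymous substitutions.
Total: 3 + 3 = 6.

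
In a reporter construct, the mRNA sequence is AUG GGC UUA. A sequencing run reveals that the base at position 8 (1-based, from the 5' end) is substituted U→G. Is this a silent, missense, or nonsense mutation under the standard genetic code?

nonsense

Position 8 falls in codon 3: UUA → Leu.
After the substitution the codon is UGA → Stop.
The new codon is a stop codon, so this is a nonsense mutation.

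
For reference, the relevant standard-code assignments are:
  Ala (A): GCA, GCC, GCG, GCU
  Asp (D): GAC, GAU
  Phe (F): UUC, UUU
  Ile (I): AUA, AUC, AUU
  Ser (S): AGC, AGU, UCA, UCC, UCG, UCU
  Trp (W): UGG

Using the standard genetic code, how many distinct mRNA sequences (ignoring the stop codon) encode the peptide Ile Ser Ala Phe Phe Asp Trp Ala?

Ile: 3 codons.
Ser: 6 codons.
Ala: 4 codons.
Phe: 2 codons.
Phe: 2 codons.
Asp: 2 codons.
Trp: 1 codon.
Ala: 4 codons.
3 × 6 × 4 × 2 × 2 × 2 × 1 × 4 = 2304.

2304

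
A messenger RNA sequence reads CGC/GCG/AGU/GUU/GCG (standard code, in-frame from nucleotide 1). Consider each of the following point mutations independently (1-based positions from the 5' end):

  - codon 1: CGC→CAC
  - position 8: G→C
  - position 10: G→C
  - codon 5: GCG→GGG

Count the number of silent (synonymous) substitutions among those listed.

0

Codon 1: CGC (Arg) → CAC (His) — missense.
Codon 3: AGU (Ser) → ACU (Thr) — missense.
Codon 4: GUU (Val) → CUU (Leu) — missense.
Codon 5: GCG (Ala) → GGG (Gly) — missense.
Synonymous: 0 of 4.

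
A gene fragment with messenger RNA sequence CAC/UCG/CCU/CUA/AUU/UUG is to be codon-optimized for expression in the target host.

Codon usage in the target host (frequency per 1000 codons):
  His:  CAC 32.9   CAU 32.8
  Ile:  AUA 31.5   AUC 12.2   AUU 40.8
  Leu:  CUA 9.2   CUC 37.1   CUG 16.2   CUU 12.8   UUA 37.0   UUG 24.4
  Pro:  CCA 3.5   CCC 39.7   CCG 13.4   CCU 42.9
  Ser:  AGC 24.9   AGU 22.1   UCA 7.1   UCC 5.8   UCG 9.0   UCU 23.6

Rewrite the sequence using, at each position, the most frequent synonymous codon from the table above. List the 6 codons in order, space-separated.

CAC AGC CCU CUC AUU CUC

Codon 1 (His): best is CAC at 32.9.
Codon 2 (Ser): best is AGC at 24.9.
Codon 3 (Pro): best is CCU at 42.9.
Codon 4 (Leu): best is CUC at 37.1.
Codon 5 (Ile): best is AUU at 40.8.
Codon 6 (Leu): best is CUC at 37.1.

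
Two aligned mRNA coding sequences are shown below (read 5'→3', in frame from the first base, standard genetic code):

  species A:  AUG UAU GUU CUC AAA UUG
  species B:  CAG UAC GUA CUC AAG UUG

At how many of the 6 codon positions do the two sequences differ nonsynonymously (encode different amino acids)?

1

Codon 1: AUG Met / CAG Gln — nonsynonymous.
Codon 2: UAU Tyr / UAC Tyr — synonymous.
Codon 3: GUU Val / GUA Val — synonymous.
Codon 4: CUC Leu / CUC Leu — identical.
Codon 5: AAA Lys / AAG Lys — synonymous.
Codon 6: UUG Leu / UUG Leu — identical.
Nonsynonymous differences: 1.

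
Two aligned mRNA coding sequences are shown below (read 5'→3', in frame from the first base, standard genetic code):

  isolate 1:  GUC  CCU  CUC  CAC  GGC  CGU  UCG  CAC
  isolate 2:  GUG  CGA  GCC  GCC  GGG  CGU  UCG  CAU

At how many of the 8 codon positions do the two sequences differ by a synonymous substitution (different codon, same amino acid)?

Codon 1: GUC Val / GUG Val — synonymous.
Codon 2: CCU Pro / CGA Arg — nonsynonymous.
Codon 3: CUC Leu / GCC Ala — nonsynonymous.
Codon 4: CAC His / GCC Ala — nonsynonymous.
Codon 5: GGC Gly / GGG Gly — synonymous.
Codon 6: CGU Arg / CGU Arg — identical.
Codon 7: UCG Ser / UCG Ser — identical.
Codon 8: CAC His / CAU His — synonymous.
Synonymous differences: 3.

3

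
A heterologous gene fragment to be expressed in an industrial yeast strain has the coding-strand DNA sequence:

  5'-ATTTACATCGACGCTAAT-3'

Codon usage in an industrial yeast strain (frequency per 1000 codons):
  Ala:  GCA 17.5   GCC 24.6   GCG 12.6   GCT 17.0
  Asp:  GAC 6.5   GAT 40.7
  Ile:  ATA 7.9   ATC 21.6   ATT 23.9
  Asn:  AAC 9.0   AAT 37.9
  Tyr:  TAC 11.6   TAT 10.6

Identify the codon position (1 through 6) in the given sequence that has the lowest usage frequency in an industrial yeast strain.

4

Codon 1 ATT (Ile): 23.9 per 1000.
Codon 2 TAC (Tyr): 11.6 per 1000.
Codon 3 ATC (Ile): 21.6 per 1000.
Codon 4 GAC (Asp): 6.5 per 1000.
Codon 5 GCT (Ala): 17.0 per 1000.
Codon 6 AAT (Asn): 37.9 per 1000.
Lowest frequency is 6.5 at codon 4.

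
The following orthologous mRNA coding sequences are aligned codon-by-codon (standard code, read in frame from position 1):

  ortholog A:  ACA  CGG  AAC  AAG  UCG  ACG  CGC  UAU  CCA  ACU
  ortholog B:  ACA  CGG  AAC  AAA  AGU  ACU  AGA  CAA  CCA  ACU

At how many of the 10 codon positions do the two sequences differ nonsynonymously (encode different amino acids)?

Codon 1: ACA Thr / ACA Thr — identical.
Codon 2: CGG Arg / CGG Arg — identical.
Codon 3: AAC Asn / AAC Asn — identical.
Codon 4: AAG Lys / AAA Lys — synonymous.
Codon 5: UCG Ser / AGU Ser — synonymous.
Codon 6: ACG Thr / ACU Thr — synonymous.
Codon 7: CGC Arg / AGA Arg — synonymous.
Codon 8: UAU Tyr / CAA Gln — nonsynonymous.
Codon 9: CCA Pro / CCA Pro — identical.
Codon 10: ACU Thr / ACU Thr — identical.
Nonsynonymous differences: 1.

1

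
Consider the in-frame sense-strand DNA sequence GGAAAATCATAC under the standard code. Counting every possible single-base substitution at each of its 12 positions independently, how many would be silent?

8

Codon 1 (GGA, Gly): 3 synonymous substitutions.
Codon 2 (AAA, Lys): 1 synonymous substitution.
Codon 3 (TCA, Ser): 3 synonymous substitutions.
Codon 4 (TAC, Tyr): 1 synonymous substitution.
Total: 3 + 1 + 3 + 1 = 8.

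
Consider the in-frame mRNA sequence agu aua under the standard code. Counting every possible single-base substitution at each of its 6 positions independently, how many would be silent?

Codon 1 (AGU, Ser): 1 synonymous substitution.
Codon 2 (AUA, Ile): 2 synonymous substitutions.
Total: 1 + 2 = 3.

3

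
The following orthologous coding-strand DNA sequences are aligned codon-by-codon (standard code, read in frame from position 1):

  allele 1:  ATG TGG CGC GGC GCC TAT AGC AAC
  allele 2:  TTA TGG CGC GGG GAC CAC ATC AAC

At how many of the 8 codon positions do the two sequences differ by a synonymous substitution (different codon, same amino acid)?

Codon 1: ATG Met / TTA Leu — nonsynonymous.
Codon 2: TGG Trp / TGG Trp — identical.
Codon 3: CGC Arg / CGC Arg — identical.
Codon 4: GGC Gly / GGG Gly — synonymous.
Codon 5: GCC Ala / GAC Asp — nonsynonymous.
Codon 6: TAT Tyr / CAC His — nonsynonymous.
Codon 7: AGC Ser / ATC Ile — nonsynonymous.
Codon 8: AAC Asn / AAC Asn — identical.
Synonymous differences: 1.

1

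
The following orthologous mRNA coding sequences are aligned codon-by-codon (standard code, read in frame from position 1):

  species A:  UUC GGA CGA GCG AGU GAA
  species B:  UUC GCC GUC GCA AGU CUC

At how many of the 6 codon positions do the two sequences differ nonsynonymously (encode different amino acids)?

Codon 1: UUC Phe / UUC Phe — identical.
Codon 2: GGA Gly / GCC Ala — nonsynonymous.
Codon 3: CGA Arg / GUC Val — nonsynonymous.
Codon 4: GCG Ala / GCA Ala — synonymous.
Codon 5: AGU Ser / AGU Ser — identical.
Codon 6: GAA Glu / CUC Leu — nonsynonymous.
Nonsynonymous differences: 3.

3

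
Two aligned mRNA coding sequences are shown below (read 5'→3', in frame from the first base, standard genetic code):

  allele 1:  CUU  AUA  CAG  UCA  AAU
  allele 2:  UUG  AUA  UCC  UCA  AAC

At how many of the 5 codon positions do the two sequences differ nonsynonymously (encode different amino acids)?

Codon 1: CUU Leu / UUG Leu — synonymous.
Codon 2: AUA Ile / AUA Ile — identical.
Codon 3: CAG Gln / UCC Ser — nonsynonymous.
Codon 4: UCA Ser / UCA Ser — identical.
Codon 5: AAU Asn / AAC Asn — synonymous.
Nonsynonymous differences: 1.

1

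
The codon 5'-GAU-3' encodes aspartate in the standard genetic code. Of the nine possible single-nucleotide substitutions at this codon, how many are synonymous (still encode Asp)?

1

Position 1: none → 0 synonymous.
Position 2: none → 0 synonymous.
Position 3: GAC → 1 synonymous.
Total: 0 + 0 + 1 = 1.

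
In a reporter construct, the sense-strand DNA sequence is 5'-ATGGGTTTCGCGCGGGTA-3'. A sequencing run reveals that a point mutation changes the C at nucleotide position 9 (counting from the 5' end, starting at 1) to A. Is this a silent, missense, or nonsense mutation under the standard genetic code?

Position 9 falls in codon 3: TTC → Phe.
After the substitution the codon is TTA → Leu.
Phe ≠ Leu, so this is a missense mutation.

missense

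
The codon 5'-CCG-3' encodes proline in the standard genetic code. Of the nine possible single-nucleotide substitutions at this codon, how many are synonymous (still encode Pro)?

Position 1: none → 0 synonymous.
Position 2: none → 0 synonymous.
Position 3: CCU, CCC, CCA → 3 synonymous.
Total: 0 + 0 + 3 = 3.

3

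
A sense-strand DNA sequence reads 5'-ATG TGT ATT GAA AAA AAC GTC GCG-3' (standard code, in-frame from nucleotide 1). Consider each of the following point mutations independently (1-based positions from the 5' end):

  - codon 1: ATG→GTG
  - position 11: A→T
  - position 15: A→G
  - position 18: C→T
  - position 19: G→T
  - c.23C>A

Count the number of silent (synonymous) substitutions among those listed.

Codon 1: ATG (Met) → GTG (Val) — missense.
Codon 4: GAA (Glu) → GTA (Val) — missense.
Codon 5: AAA (Lys) → AAG (Lys) — synonymous.
Codon 6: AAC (Asn) → AAT (Asn) — synonymous.
Codon 7: GTC (Val) → TTC (Phe) — missense.
Codon 8: GCG (Ala) → GAG (Glu) — missense.
Synonymous: 2 of 6.

2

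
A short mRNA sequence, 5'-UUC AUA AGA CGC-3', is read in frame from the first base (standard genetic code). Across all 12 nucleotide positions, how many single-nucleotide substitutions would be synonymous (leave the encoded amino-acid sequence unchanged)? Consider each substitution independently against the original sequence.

8

Codon 1 (UUC, Phe): 1 synonymous substitution.
Codon 2 (AUA, Ile): 2 synonymous substitutions.
Codon 3 (AGA, Arg): 2 synonymous substitutions.
Codon 4 (CGC, Arg): 3 synonymous substitutions.
Total: 1 + 2 + 2 + 3 = 8.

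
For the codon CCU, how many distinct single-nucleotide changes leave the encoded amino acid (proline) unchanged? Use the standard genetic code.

Position 1: none → 0 synonymous.
Position 2: none → 0 synonymous.
Position 3: CCC, CCA, CCG → 3 synonymous.
Total: 0 + 0 + 3 = 3.

3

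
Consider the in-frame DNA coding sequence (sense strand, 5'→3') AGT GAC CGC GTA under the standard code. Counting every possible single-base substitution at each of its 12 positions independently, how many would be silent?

Codon 1 (AGT, Ser): 1 synonymous substitution.
Codon 2 (GAC, Asp): 1 synonymous substitution.
Codon 3 (CGC, Arg): 3 synonymous substitutions.
Codon 4 (GTA, Val): 3 synonymous substitutions.
Total: 1 + 1 + 3 + 3 = 8.

8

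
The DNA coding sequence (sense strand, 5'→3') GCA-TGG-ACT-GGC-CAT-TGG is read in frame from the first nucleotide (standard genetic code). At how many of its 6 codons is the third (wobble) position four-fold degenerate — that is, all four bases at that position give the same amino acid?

Codon 1 GCA (Ala): third position 4-fold.
Codon 2 TGG (Trp): third position 1-fold.
Codon 3 ACT (Thr): third position 4-fold.
Codon 4 GGC (Gly): third position 4-fold.
Codon 5 CAT (His): third position 2-fold.
Codon 6 TGG (Trp): third position 1-fold.
Four-fold degenerate third positions: 3.

3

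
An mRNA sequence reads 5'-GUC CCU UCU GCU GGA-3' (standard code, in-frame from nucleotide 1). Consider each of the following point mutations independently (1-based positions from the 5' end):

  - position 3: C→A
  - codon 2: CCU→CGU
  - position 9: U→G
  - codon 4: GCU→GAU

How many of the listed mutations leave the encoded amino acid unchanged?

Codon 1: GUC (Val) → GUA (Val) — synonymous.
Codon 2: CCU (Pro) → CGU (Arg) — missense.
Codon 3: UCU (Ser) → UCG (Ser) — synonymous.
Codon 4: GCU (Ala) → GAU (Asp) — missense.
Synonymous: 2 of 4.

2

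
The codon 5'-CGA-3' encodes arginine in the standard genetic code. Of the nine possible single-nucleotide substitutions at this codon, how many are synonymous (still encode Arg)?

Position 1: AGA → 1 synonymous.
Position 2: none → 0 synonymous.
Position 3: CGT, CGC, CGG → 3 synonymous.
Total: 1 + 0 + 3 = 4.

4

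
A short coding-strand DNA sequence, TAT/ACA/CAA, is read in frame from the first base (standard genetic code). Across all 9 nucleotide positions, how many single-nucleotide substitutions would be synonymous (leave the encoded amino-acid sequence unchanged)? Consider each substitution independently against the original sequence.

5

Codon 1 (TAT, Tyr): 1 synonymous substitution.
Codon 2 (ACA, Thr): 3 synonymous substitutions.
Codon 3 (CAA, Gln): 1 synonymous substitution.
Total: 1 + 3 + 1 = 5.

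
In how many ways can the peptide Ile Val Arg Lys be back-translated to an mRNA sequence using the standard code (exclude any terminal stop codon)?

144

Ile: 3 codons.
Val: 4 codons.
Arg: 6 codons.
Lys: 2 codons.
3 × 4 × 6 × 2 = 144.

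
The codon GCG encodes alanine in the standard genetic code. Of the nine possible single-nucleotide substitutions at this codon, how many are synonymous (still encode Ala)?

Position 1: none → 0 synonymous.
Position 2: none → 0 synonymous.
Position 3: GCU, GCC, GCA → 3 synonymous.
Total: 0 + 0 + 3 = 3.

3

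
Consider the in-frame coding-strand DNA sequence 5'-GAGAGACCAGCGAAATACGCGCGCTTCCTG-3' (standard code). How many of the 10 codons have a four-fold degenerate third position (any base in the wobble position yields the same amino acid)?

5

Codon 1 GAG (Glu): third position 2-fold.
Codon 2 AGA (Arg): third position 2-fold.
Codon 3 CCA (Pro): third position 4-fold.
Codon 4 GCG (Ala): third position 4-fold.
Codon 5 AAA (Lys): third position 2-fold.
Codon 6 TAC (Tyr): third position 2-fold.
Codon 7 GCG (Ala): third position 4-fold.
Codon 8 CGC (Arg): third position 4-fold.
Codon 9 TTC (Phe): third position 2-fold.
Codon 10 CTG (Leu): third position 4-fold.
Four-fold degenerate third positions: 5.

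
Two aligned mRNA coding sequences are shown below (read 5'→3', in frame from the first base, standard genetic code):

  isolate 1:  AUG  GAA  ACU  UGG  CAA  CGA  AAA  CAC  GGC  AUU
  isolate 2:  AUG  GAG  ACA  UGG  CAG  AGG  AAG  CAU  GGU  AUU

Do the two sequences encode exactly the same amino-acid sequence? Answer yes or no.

yes

Codon 1: AUG Met / AUG Met — identical.
Codon 2: GAA Glu / GAG Glu — synonymous.
Codon 3: ACU Thr / ACA Thr — synonymous.
Codon 4: UGG Trp / UGG Trp — identical.
Codon 5: CAA Gln / CAG Gln — synonymous.
Codon 6: CGA Arg / AGG Arg — synonymous.
Codon 7: AAA Lys / AAG Lys — synonymous.
Codon 8: CAC His / CAU His — synonymous.
Codon 9: GGC Gly / GGU Gly — synonymous.
Codon 10: AUU Ile / AUU Ile — identical.
Nonsynonymous differences: 0 → same protein.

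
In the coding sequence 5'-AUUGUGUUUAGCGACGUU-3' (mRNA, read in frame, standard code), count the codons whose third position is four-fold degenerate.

Codon 1 AUU (Ile): third position 3-fold.
Codon 2 GUG (Val): third position 4-fold.
Codon 3 UUU (Phe): third position 2-fold.
Codon 4 AGC (Ser): third position 2-fold.
Codon 5 GAC (Asp): third position 2-fold.
Codon 6 GUU (Val): third position 4-fold.
Four-fold degenerate third positions: 2.

2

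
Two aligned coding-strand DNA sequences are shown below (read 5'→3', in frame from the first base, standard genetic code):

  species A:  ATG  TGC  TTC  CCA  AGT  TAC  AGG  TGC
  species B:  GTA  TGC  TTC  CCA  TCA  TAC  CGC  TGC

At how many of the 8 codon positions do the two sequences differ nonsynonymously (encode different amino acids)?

1

Codon 1: ATG Met / GTA Val — nonsynonymous.
Codon 2: TGC Cys / TGC Cys — identical.
Codon 3: TTC Phe / TTC Phe — identical.
Codon 4: CCA Pro / CCA Pro — identical.
Codon 5: AGT Ser / TCA Ser — synonymous.
Codon 6: TAC Tyr / TAC Tyr — identical.
Codon 7: AGG Arg / CGC Arg — synonymous.
Codon 8: TGC Cys / TGC Cys — identical.
Nonsynonymous differences: 1.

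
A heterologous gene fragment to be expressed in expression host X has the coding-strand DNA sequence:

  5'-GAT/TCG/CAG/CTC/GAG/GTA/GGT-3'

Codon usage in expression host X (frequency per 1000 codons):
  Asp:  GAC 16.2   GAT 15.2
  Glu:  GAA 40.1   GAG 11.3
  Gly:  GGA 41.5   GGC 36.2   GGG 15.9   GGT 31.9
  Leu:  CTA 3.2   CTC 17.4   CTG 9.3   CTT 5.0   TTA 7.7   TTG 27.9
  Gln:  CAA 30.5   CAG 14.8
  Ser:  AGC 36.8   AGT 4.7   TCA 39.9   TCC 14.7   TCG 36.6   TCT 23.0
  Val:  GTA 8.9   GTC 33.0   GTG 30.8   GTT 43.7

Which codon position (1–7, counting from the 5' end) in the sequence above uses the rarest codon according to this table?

Codon 1 GAT (Asp): 15.2 per 1000.
Codon 2 TCG (Ser): 36.6 per 1000.
Codon 3 CAG (Gln): 14.8 per 1000.
Codon 4 CTC (Leu): 17.4 per 1000.
Codon 5 GAG (Glu): 11.3 per 1000.
Codon 6 GTA (Val): 8.9 per 1000.
Codon 7 GGT (Gly): 31.9 per 1000.
Lowest frequency is 8.9 at codon 6.

6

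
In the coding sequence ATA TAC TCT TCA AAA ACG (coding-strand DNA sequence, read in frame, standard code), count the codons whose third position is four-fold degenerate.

Codon 1 ATA (Ile): third position 3-fold.
Codon 2 TAC (Tyr): third position 2-fold.
Codon 3 TCT (Ser): third position 4-fold.
Codon 4 TCA (Ser): third position 4-fold.
Codon 5 AAA (Lys): third position 2-fold.
Codon 6 ACG (Thr): third position 4-fold.
Four-fold degenerate third positions: 3.

3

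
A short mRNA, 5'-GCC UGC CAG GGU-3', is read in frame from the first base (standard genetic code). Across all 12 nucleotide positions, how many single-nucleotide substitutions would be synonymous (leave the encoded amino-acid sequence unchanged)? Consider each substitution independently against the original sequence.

Codon 1 (GCC, Ala): 3 synonymous substitutions.
Codon 2 (UGC, Cys): 1 synonymous substitution.
Codon 3 (CAG, Gln): 1 synonymous substitution.
Codon 4 (GGU, Gly): 3 synonymous substitutions.
Total: 3 + 1 + 1 + 3 = 8.

8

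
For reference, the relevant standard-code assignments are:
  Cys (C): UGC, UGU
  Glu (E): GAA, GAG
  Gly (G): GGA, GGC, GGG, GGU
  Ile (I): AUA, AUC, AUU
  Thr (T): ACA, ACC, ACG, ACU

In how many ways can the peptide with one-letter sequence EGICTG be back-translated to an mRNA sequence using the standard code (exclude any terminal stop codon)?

Glu: 2 codons.
Gly: 4 codons.
Ile: 3 codons.
Cys: 2 codons.
Thr: 4 codons.
Gly: 4 codons.
2 × 4 × 3 × 2 × 4 × 4 = 768.

768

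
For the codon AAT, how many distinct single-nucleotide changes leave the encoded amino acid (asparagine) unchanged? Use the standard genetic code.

1

Position 1: none → 0 synonymous.
Position 2: none → 0 synonymous.
Position 3: AAC → 1 synonymous.
Total: 0 + 0 + 1 = 1.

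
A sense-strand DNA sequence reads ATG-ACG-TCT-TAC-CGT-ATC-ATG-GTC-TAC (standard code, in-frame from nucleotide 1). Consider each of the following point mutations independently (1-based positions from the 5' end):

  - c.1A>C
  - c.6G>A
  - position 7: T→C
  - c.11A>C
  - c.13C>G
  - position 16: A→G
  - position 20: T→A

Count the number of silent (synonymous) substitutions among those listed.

Codon 1: ATG (Met) → CTG (Leu) — missense.
Codon 2: ACG (Thr) → ACA (Thr) — synonymous.
Codon 3: TCT (Ser) → CCT (Pro) — missense.
Codon 4: TAC (Tyr) → TCC (Ser) — missense.
Codon 5: CGT (Arg) → GGT (Gly) — missense.
Codon 6: ATC (Ile) → GTC (Val) — missense.
Codon 7: ATG (Met) → AAG (Lys) — missense.
Synonymous: 1 of 7.

1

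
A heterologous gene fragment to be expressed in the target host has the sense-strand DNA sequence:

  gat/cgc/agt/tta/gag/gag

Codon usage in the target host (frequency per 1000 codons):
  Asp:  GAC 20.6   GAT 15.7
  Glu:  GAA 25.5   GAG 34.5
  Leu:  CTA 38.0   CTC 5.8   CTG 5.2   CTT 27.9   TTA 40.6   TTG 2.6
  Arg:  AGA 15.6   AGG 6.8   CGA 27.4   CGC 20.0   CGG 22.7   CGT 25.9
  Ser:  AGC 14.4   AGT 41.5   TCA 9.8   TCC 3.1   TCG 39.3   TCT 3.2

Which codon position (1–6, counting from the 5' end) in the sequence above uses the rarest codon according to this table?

Codon 1 GAT (Asp): 15.7 per 1000.
Codon 2 CGC (Arg): 20.0 per 1000.
Codon 3 AGT (Ser): 41.5 per 1000.
Codon 4 TTA (Leu): 40.6 per 1000.
Codon 5 GAG (Glu): 34.5 per 1000.
Codon 6 GAG (Glu): 34.5 per 1000.
Lowest frequency is 15.7 at codon 1.

1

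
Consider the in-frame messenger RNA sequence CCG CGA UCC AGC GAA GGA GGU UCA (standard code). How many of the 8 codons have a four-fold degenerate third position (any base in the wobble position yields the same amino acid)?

Codon 1 CCG (Pro): third position 4-fold.
Codon 2 CGA (Arg): third position 4-fold.
Codon 3 UCC (Ser): third position 4-fold.
Codon 4 AGC (Ser): third position 2-fold.
Codon 5 GAA (Glu): third position 2-fold.
Codon 6 GGA (Gly): third position 4-fold.
Codon 7 GGU (Gly): third position 4-fold.
Codon 8 UCA (Ser): third position 4-fold.
Four-fold degenerate third positions: 6.

6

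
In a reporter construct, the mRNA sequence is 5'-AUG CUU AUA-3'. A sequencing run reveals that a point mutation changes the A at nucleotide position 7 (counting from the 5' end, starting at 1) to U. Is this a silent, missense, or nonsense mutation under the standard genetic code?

Position 7 falls in codon 3: AUA → Ile.
After the substitution the codon is UUA → Leu.
Ile ≠ Leu, so this is a missense mutation.

missense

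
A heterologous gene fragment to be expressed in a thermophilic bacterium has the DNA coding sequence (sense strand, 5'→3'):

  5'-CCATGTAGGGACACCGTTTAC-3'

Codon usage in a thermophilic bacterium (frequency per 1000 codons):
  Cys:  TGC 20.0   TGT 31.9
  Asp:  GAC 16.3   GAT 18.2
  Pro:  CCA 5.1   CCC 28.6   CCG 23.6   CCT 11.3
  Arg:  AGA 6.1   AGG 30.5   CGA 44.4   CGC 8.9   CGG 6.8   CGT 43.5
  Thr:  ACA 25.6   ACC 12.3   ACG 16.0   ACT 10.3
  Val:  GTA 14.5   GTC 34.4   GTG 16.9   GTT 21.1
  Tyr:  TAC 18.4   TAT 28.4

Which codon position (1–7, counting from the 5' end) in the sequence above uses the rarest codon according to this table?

1

Codon 1 CCA (Pro): 5.1 per 1000.
Codon 2 TGT (Cys): 31.9 per 1000.
Codon 3 AGG (Arg): 30.5 per 1000.
Codon 4 GAC (Asp): 16.3 per 1000.
Codon 5 ACC (Thr): 12.3 per 1000.
Codon 6 GTT (Val): 21.1 per 1000.
Codon 7 TAC (Tyr): 18.4 per 1000.
Lowest frequency is 5.1 at codon 1.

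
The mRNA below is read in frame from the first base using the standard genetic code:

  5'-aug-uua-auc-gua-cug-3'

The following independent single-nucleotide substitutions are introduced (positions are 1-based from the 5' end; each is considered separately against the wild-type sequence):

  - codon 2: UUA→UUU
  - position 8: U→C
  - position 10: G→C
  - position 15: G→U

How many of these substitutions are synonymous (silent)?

1

Codon 2: UUA (Leu) → UUU (Phe) — missense.
Codon 3: AUC (Ile) → ACC (Thr) — missense.
Codon 4: GUA (Val) → CUA (Leu) — missense.
Codon 5: CUG (Leu) → CUU (Leu) — synonymous.
Synonymous: 1 of 4.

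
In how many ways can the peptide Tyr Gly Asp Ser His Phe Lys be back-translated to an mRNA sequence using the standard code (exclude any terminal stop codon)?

Tyr: 2 codons.
Gly: 4 codons.
Asp: 2 codons.
Ser: 6 codons.
His: 2 codons.
Phe: 2 codons.
Lys: 2 codons.
2 × 4 × 2 × 6 × 2 × 2 × 2 = 768.

768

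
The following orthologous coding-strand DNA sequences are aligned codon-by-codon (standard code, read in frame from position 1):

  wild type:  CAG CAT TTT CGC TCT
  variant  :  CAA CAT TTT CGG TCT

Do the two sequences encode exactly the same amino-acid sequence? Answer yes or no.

Codon 1: CAG Gln / CAA Gln — synonymous.
Codon 2: CAT His / CAT His — identical.
Codon 3: TTT Phe / TTT Phe — identical.
Codon 4: CGC Arg / CGG Arg — synonymous.
Codon 5: TCT Ser / TCT Ser — identical.
Nonsynonymous differences: 0 → same protein.

yes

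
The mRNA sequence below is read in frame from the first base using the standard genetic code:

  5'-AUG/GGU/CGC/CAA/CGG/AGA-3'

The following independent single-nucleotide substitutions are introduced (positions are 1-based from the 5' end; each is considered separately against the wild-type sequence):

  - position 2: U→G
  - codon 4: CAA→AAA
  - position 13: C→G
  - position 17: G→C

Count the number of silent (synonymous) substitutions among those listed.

0

Codon 1: AUG (Met) → AGG (Arg) — missense.
Codon 4: CAA (Gln) → AAA (Lys) — missense.
Codon 5: CGG (Arg) → GGG (Gly) — missense.
Codon 6: AGA (Arg) → ACA (Thr) — missense.
Synonymous: 0 of 4.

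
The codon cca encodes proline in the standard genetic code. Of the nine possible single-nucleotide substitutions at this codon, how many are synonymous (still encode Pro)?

Position 1: none → 0 synonymous.
Position 2: none → 0 synonymous.
Position 3: CCU, CCC, CCG → 3 synonymous.
Total: 0 + 0 + 3 = 3.

3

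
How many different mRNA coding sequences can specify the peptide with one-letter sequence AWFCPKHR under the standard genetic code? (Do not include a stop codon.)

1536

Ala: 4 codons.
Trp: 1 codon.
Phe: 2 codons.
Cys: 2 codons.
Pro: 4 codons.
Lys: 2 codons.
His: 2 codons.
Arg: 6 codons.
4 × 1 × 2 × 2 × 4 × 2 × 2 × 6 = 1536.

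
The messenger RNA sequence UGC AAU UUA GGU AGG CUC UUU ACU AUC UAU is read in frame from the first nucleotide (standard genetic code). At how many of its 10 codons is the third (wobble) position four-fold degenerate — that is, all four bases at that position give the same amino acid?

3

Codon 1 UGC (Cys): third position 2-fold.
Codon 2 AAU (Asn): third position 2-fold.
Codon 3 UUA (Leu): third position 2-fold.
Codon 4 GGU (Gly): third position 4-fold.
Codon 5 AGG (Arg): third position 2-fold.
Codon 6 CUC (Leu): third position 4-fold.
Codon 7 UUU (Phe): third position 2-fold.
Codon 8 ACU (Thr): third position 4-fold.
Codon 9 AUC (Ile): third position 3-fold.
Codon 10 UAU (Tyr): third position 2-fold.
Four-fold degenerate third positions: 3.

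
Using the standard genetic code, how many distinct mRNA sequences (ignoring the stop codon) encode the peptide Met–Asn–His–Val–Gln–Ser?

Met: 1 codon.
Asn: 2 codons.
His: 2 codons.
Val: 4 codons.
Gln: 2 codons.
Ser: 6 codons.
1 × 2 × 2 × 4 × 2 × 6 = 192.

192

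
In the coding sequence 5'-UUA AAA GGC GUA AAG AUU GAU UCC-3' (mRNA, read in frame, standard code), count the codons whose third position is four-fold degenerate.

Codon 1 UUA (Leu): third position 2-fold.
Codon 2 AAA (Lys): third position 2-fold.
Codon 3 GGC (Gly): third position 4-fold.
Codon 4 GUA (Val): third position 4-fold.
Codon 5 AAG (Lys): third position 2-fold.
Codon 6 AUU (Ile): third position 3-fold.
Codon 7 GAU (Asp): third position 2-fold.
Codon 8 UCC (Ser): third position 4-fold.
Four-fold degenerate third positions: 3.

3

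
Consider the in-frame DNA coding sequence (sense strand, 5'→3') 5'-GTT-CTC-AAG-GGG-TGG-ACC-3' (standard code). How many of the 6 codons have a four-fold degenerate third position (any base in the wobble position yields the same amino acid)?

Codon 1 GTT (Val): third position 4-fold.
Codon 2 CTC (Leu): third position 4-fold.
Codon 3 AAG (Lys): third position 2-fold.
Codon 4 GGG (Gly): third position 4-fold.
Codon 5 TGG (Trp): third position 1-fold.
Codon 6 ACC (Thr): third position 4-fold.
Four-fold degenerate third positions: 4.

4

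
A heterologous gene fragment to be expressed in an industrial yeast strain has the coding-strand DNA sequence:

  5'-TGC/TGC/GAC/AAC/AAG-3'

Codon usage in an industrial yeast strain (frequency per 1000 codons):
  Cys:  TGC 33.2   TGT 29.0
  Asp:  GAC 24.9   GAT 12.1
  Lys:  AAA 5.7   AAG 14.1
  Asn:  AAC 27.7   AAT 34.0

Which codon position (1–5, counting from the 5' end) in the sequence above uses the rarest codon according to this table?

Codon 1 TGC (Cys): 33.2 per 1000.
Codon 2 TGC (Cys): 33.2 per 1000.
Codon 3 GAC (Asp): 24.9 per 1000.
Codon 4 AAC (Asn): 27.7 per 1000.
Codon 5 AAG (Lys): 14.1 per 1000.
Lowest frequency is 14.1 at codon 5.

5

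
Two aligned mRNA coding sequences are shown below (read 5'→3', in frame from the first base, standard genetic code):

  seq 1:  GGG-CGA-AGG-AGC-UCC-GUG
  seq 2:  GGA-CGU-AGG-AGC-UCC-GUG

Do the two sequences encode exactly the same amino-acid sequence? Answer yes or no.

yes

Codon 1: GGG Gly / GGA Gly — synonymous.
Codon 2: CGA Arg / CGU Arg — synonymous.
Codon 3: AGG Arg / AGG Arg — identical.
Codon 4: AGC Ser / AGC Ser — identical.
Codon 5: UCC Ser / UCC Ser — identical.
Codon 6: GUG Val / GUG Val — identical.
Nonsynonymous differences: 0 → same protein.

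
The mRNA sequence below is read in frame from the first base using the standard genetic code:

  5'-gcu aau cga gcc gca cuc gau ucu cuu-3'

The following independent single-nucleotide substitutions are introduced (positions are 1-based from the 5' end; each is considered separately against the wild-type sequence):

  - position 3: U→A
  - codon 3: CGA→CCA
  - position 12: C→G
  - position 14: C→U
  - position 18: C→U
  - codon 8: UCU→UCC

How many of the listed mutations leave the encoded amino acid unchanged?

Codon 1: GCU (Ala) → GCA (Ala) — synonymous.
Codon 3: CGA (Arg) → CCA (Pro) — missense.
Codon 4: GCC (Ala) → GCG (Ala) — synonymous.
Codon 5: GCA (Ala) → GUA (Val) — missense.
Codon 6: CUC (Leu) → CUU (Leu) — synonymous.
Codon 8: UCU (Ser) → UCC (Ser) — synonymous.
Synonymous: 4 of 6.

4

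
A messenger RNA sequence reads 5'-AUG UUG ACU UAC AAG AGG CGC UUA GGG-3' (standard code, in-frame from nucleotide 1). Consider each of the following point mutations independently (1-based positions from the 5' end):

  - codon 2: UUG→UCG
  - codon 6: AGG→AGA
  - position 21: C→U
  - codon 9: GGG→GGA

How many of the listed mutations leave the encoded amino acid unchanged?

Codon 2: UUG (Leu) → UCG (Ser) — missense.
Codon 6: AGG (Arg) → AGA (Arg) — synonymous.
Codon 7: CGC (Arg) → CGU (Arg) — synonymous.
Codon 9: GGG (Gly) → GGA (Gly) — synonymous.
Synonymous: 3 of 4.

3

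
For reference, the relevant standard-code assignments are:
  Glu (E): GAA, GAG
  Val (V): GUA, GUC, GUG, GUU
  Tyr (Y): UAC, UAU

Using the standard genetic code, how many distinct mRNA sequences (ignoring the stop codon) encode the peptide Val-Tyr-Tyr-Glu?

32

Val: 4 codons.
Tyr: 2 codons.
Tyr: 2 codons.
Glu: 2 codons.
4 × 2 × 2 × 2 = 32.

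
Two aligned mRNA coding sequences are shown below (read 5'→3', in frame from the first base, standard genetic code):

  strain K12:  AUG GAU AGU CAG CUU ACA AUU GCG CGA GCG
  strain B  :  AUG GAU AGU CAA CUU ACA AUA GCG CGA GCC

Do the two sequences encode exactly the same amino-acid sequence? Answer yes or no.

Codon 1: AUG Met / AUG Met — identical.
Codon 2: GAU Asp / GAU Asp — identical.
Codon 3: AGU Ser / AGU Ser — identical.
Codon 4: CAG Gln / CAA Gln — synonymous.
Codon 5: CUU Leu / CUU Leu — identical.
Codon 6: ACA Thr / ACA Thr — identical.
Codon 7: AUU Ile / AUA Ile — synonymous.
Codon 8: GCG Ala / GCG Ala — identical.
Codon 9: CGA Arg / CGA Arg — identical.
Codon 10: GCG Ala / GCC Ala — synonymous.
Nonsynonymous differences: 0 → same protein.

yes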